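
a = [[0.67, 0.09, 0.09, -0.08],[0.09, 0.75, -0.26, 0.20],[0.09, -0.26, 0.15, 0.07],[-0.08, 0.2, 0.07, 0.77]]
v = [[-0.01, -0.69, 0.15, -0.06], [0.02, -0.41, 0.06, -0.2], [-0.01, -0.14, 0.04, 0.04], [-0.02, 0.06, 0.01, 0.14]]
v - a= [[-0.68, -0.78, 0.06, 0.02], [-0.07, -1.16, 0.32, -0.4], [-0.1, 0.12, -0.11, -0.03], [0.06, -0.14, -0.06, -0.63]]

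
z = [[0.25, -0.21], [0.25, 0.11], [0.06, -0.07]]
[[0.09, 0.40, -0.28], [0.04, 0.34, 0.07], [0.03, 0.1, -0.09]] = z@ [[0.23, 1.45, -0.2], [-0.17, -0.17, 1.11]]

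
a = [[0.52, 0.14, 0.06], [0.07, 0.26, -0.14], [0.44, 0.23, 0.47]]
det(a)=0.061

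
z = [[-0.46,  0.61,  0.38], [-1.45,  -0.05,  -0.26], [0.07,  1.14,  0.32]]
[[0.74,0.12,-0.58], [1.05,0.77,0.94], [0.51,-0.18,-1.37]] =z @ [[-0.80,-0.5,-0.52], [0.4,-0.09,-1.02], [0.34,-0.14,-0.53]]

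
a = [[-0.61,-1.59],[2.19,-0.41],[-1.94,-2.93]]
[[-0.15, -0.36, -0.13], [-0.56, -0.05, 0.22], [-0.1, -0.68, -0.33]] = a @[[-0.22, 0.02, 0.11],[0.18, 0.22, 0.04]]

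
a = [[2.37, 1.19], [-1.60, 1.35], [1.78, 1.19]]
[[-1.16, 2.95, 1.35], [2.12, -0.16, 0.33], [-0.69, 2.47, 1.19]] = a@ [[-0.80, 0.82, 0.28], [0.62, 0.85, 0.58]]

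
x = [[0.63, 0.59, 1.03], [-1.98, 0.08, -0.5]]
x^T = [[0.63, -1.98], [0.59, 0.08], [1.03, -0.50]]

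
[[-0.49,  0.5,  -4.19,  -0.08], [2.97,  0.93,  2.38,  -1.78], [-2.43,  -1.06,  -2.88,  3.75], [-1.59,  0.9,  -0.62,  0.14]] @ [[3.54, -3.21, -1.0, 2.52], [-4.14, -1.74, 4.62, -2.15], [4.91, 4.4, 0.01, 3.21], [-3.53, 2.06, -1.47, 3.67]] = [[-24.1, -17.90, 2.88, -16.05], [24.63, -4.35, 3.97, 6.59], [-31.59, 4.7, -8.01, 0.67], [-12.89, 1.10, 5.54, -7.42]]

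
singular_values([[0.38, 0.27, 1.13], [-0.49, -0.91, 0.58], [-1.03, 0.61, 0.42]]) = [1.4, 1.15, 1.11]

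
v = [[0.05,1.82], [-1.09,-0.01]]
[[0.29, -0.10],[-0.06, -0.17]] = v @ [[0.05, 0.16], [0.16, -0.06]]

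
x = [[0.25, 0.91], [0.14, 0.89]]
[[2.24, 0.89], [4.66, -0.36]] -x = [[1.99, -0.02], [4.52, -1.25]]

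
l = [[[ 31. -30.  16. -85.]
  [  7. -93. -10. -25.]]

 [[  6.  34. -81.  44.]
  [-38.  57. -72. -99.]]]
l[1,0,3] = 44.0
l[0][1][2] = -10.0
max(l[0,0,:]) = 31.0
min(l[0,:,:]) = -93.0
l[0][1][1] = -93.0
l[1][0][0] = 6.0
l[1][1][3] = -99.0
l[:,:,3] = [[-85.0, -25.0], [44.0, -99.0]]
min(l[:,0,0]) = 6.0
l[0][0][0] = 31.0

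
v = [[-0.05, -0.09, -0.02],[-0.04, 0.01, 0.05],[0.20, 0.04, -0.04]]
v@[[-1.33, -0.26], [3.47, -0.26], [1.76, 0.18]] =[[-0.28, 0.03], [0.18, 0.02], [-0.20, -0.07]]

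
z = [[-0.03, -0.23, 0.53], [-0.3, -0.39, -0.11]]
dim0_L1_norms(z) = [0.33, 0.62, 0.64]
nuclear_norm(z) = 1.08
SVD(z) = [[-0.92,-0.38], [-0.38,0.92]] @ diag([0.5928560200740881, 0.48725941700690867]) @ [[0.24, 0.61, -0.75], [-0.54, -0.56, -0.63]]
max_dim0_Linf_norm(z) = 0.53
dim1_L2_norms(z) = [0.58, 0.5]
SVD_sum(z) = [[-0.13,  -0.33,  0.41], [-0.05,  -0.14,  0.17]] + [[0.10, 0.1, 0.12], [-0.25, -0.25, -0.28]]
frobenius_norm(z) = 0.77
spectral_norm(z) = 0.59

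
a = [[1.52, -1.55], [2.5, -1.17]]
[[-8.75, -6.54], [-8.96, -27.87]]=a@[[-1.74,  -16.95], [3.94,  -12.4]]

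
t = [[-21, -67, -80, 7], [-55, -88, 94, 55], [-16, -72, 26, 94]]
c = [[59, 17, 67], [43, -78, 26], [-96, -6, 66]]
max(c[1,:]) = 43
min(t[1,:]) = -88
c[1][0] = 43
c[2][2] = 66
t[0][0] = -21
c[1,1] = -78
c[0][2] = 67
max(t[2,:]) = 94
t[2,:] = [-16, -72, 26, 94]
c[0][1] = 17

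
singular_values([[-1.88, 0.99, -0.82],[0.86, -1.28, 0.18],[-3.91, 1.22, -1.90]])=[5.19, 1.02, 0.0]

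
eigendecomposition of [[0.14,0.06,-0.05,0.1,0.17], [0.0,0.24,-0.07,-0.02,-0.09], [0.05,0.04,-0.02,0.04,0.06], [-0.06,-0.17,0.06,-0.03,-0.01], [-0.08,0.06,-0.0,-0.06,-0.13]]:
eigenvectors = [[(0.2+0j), (0.78+0j), 0.78-0.00j, (0.35+0j), (-0.23+0j)], [(0.78+0j), -0.08+0.05j, -0.08-0.05j, (-0.37+0j), 0.16+0.00j], [(0.12+0j), 0.34+0.07j, 0.34-0.07j, -0.78+0.00j, 0.03+0.00j], [(-0.55+0j), (-0.22+0.11j), -0.22-0.11j, -0.01+0.00j, -0.75+0.00j], [(0.18+0j), (-0.44+0.08j), -0.44-0.08j, (-0.37+0j), (0.59+0j)]]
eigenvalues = [(0.22+0j), (-0.01+0.03j), (-0.01-0.03j), (0.01+0j), (-0.01+0j)]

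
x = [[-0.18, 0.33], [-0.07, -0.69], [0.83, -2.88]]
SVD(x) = [[0.12, 0.32],[-0.21, 0.93],[-0.97, -0.16]] @ diag([3.0877452643013905, 0.2672623856518872]) @ [[-0.26, 0.96], [-0.96, -0.26]]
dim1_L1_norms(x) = [0.51, 0.76, 3.71]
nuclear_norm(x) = 3.36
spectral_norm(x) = 3.09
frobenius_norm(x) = 3.10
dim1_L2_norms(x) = [0.38, 0.69, 3.0]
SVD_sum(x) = [[-0.1, 0.35], [0.17, -0.62], [0.79, -2.89]] + [[-0.08, -0.02], [-0.24, -0.07], [0.04, 0.01]]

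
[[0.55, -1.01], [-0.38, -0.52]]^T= [[0.55, -0.38], [-1.01, -0.52]]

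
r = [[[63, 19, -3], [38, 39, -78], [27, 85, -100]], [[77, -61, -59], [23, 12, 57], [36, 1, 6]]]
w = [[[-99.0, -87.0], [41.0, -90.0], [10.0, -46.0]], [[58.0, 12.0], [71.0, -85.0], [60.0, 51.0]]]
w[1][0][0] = 58.0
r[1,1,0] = 23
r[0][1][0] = 38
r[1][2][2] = 6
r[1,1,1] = 12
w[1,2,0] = 60.0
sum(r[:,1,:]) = 91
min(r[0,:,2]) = -100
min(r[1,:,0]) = 23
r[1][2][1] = 1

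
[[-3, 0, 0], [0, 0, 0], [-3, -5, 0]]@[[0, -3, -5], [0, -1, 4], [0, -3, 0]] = [[0, 9, 15], [0, 0, 0], [0, 14, -5]]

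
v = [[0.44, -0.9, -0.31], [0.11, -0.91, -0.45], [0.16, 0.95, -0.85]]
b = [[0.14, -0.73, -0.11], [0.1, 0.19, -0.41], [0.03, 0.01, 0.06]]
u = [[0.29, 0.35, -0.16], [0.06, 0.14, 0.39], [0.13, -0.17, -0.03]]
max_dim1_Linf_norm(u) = 0.39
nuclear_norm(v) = 2.93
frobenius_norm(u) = 0.67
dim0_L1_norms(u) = [0.48, 0.66, 0.58]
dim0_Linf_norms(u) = [0.29, 0.35, 0.39]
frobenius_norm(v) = 1.95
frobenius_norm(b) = 0.89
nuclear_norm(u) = 1.11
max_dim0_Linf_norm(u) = 0.39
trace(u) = 0.40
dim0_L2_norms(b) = [0.17, 0.75, 0.43]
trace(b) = 0.39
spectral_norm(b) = 0.76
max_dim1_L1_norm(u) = 0.8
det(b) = 0.02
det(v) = 0.43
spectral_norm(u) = 0.48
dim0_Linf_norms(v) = [0.44, 0.95, 0.85]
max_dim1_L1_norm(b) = 0.98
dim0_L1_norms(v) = [0.71, 2.76, 1.61]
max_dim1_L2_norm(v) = 1.28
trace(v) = -1.32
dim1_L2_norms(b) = [0.75, 0.46, 0.07]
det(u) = 0.04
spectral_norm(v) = 1.61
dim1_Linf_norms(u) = [0.35, 0.39, 0.17]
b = u @ v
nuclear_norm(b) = 1.26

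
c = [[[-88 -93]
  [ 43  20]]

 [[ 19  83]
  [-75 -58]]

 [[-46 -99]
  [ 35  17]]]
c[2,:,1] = [-99, 17]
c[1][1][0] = -75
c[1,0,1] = 83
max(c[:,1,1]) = 20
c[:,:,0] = [[-88, 43], [19, -75], [-46, 35]]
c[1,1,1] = -58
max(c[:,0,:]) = 83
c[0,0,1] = -93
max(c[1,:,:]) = 83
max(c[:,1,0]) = 43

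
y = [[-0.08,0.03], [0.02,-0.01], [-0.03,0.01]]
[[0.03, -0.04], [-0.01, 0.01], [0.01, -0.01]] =y @ [[0.01, 0.17], [1.04, -0.85]]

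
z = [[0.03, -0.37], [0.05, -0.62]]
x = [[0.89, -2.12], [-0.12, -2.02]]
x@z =[[-0.08, 0.99],[-0.10, 1.30]]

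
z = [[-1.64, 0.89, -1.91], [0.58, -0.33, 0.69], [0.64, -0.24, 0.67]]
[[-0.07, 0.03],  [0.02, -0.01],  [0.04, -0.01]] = z@ [[0.06,-0.02],[0.16,-0.05],[0.06,-0.02]]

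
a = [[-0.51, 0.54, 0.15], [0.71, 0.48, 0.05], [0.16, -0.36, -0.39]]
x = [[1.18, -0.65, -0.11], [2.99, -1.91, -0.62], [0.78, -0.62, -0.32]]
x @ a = [[-1.08,0.36,0.19], [-2.98,0.92,0.59], [-0.89,0.24,0.21]]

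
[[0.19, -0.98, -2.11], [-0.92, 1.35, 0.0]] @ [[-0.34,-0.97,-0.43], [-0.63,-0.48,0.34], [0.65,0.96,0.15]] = [[-0.82, -1.74, -0.73], [-0.54, 0.24, 0.85]]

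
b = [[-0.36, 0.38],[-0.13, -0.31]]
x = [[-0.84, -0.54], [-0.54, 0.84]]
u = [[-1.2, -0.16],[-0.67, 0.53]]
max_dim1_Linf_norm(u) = 1.2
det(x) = -1.00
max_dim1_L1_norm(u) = 1.36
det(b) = 0.16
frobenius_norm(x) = 1.41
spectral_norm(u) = 1.38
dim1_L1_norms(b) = [0.74, 0.44]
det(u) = -0.74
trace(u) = -0.67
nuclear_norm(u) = 1.92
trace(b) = -0.67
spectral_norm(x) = 1.00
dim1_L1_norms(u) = [1.36, 1.2]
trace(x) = 0.00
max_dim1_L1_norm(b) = 0.74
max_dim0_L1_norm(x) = 1.38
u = b + x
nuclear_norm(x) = 2.00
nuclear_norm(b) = 0.84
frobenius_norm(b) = 0.62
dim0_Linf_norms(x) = [0.84, 0.84]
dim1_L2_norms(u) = [1.21, 0.85]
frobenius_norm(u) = 1.48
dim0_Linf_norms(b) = [0.36, 0.38]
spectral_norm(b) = 0.55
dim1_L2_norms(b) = [0.52, 0.34]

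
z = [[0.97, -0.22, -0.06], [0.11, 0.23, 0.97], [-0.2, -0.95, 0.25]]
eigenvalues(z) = [(1+0j), (0.23+0.98j), (0.23-0.98j)]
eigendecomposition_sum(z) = [[0.96-0.00j, -0.07+0.00j, -0.17+0.00j], [(-0.07+0j), 0.01+0.00j, (0.01+0j)], [-0.17+0.00j, (0.01+0j), 0.03+0.00j]] + [[0.02j, (-0.08+0.05j), (0.05+0.07j)], [0.09+0.02j, (0.11+0.49j), (0.48-0.12j)], [(-0.02+0.09j), (-0.48+0.11j), (0.11+0.47j)]] + [[0.00-0.02j, (-0.08-0.05j), (0.05-0.07j)],[(0.09-0.02j), (0.11-0.49j), 0.48+0.12j],[(-0.02-0.09j), (-0.48-0.11j), 0.11-0.47j]]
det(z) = 1.00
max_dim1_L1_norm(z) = 1.4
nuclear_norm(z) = 3.00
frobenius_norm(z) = 1.73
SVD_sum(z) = [[0.02, 0.04, -0.11],[-0.11, -0.28, 0.74],[-0.08, -0.21, 0.55]] + [[-0.01, -0.11, -0.04], [0.07, 0.54, 0.22], [-0.09, -0.74, -0.30]] + [[0.97, -0.15, 0.09], [0.16, -0.02, 0.01], [-0.03, 0.0, -0.00]]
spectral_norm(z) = 1.00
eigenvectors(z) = [[(-0.98+0j),(-0.05-0.12j),-0.05+0.12j],[0.07+0.00j,-0.71+0.00j,-0.71-0.00j],[0.17+0.00j,0.01-0.70j,0.01+0.70j]]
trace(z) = 1.45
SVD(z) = [[0.11, 0.11, -0.99], [-0.8, -0.58, -0.16], [-0.59, 0.80, 0.03]] @ diag([1.0038361052999194, 1.0017743538522774, 0.9962736660477086]) @ [[0.14,0.35,-0.92], [-0.11,-0.92,-0.37], [-0.98,0.16,-0.09]]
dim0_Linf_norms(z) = [0.97, 0.95, 0.97]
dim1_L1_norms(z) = [1.25, 1.31, 1.4]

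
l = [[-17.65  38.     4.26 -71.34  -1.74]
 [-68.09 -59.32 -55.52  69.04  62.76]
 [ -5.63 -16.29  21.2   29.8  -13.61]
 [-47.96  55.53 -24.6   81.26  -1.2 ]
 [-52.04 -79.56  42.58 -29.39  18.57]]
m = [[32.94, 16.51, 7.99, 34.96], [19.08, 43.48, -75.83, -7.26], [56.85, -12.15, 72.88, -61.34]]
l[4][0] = -52.04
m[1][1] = 43.48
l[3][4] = -1.2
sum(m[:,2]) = 5.039999999999992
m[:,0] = [32.94, 19.08, 56.85]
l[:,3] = [-71.34, 69.04, 29.8, 81.26, -29.39]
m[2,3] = -61.34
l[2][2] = 21.2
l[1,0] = -68.09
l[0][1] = 38.0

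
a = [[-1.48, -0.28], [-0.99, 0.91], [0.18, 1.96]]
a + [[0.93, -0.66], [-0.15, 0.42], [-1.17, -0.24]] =[[-0.55, -0.94], [-1.14, 1.33], [-0.99, 1.72]]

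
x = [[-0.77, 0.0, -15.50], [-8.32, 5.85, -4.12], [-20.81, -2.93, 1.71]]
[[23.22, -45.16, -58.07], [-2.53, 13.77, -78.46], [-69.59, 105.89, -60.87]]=x@ [[2.86,-4.56,3.96], [2.48,-1.92,-5.28], [-1.64,3.14,3.55]]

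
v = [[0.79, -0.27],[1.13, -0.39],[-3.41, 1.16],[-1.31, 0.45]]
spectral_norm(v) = 4.13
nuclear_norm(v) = 4.13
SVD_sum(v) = [[0.79, -0.27], [1.13, -0.39], [-3.41, 1.16], [-1.31, 0.45]] + [[-0.0, -0.00],[-0.0, -0.00],[-0.0, -0.0],[0.00, 0.0]]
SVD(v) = [[-0.20, -0.09], [-0.29, -0.72], [0.87, -0.46], [0.34, 0.51]] @ diag([4.125319790519727, 0.006051937398315265]) @ [[-0.95, 0.32], [0.32, 0.95]]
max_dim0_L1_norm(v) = 6.64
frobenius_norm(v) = 4.13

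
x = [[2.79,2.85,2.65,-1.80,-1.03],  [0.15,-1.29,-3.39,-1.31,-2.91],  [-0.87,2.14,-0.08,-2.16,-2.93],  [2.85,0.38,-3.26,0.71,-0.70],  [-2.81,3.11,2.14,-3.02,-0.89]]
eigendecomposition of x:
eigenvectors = [[(-0.28-0.11j), (-0.28+0.11j), 0.50+0.00j, -0.14+0.15j, (-0.14-0.15j)], [(0.61+0j), 0.61-0.00j, (0.15+0j), (0.28+0.1j), 0.28-0.10j], [(0.14-0.42j), 0.14+0.42j, 0.11+0.00j, (0.02-0.29j), 0.02+0.29j], [0.32+0.02j, 0.32-0.02j, 0.60+0.00j, (0.74+0j), (0.74-0j)], [(-0.23-0.43j), -0.23+0.43j, (-0.6+0j), (-0.48+0.1j), -0.48-0.10j]]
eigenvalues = [(-1.74+4.28j), (-1.74-4.28j), (3.29+0j), (0.72+1.82j), (0.72-1.82j)]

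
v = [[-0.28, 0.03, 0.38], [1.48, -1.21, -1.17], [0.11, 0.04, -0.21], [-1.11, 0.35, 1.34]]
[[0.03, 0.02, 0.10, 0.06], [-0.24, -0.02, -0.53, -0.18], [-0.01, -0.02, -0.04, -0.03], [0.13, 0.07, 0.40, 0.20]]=v @ [[0.09, 0.05, -0.22, -0.05], [0.19, -0.02, 0.07, -0.02], [0.12, 0.1, 0.1, 0.11]]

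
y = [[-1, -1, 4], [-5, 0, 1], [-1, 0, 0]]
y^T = [[-1, -5, -1], [-1, 0, 0], [4, 1, 0]]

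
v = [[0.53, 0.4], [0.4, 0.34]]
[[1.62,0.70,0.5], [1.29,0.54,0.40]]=v @ [[1.6, 1.12, 0.64],[1.92, 0.26, 0.41]]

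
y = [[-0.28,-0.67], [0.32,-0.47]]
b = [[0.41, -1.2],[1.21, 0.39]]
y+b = [[0.13, -1.87], [1.53, -0.08]]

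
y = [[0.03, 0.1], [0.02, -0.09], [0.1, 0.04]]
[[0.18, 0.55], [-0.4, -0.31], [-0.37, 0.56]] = y @ [[-5.0, 3.92], [3.32, 4.28]]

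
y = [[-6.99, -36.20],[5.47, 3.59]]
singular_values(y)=[37.15, 4.65]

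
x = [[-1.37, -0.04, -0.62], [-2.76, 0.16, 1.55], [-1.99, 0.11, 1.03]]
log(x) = [[0.58+2.74j, -0.06+0.05j, 0.10+0.54j], [-0.42+2.64j, -5.17+2.81j, (8.21-3.53j)], [(0.1+1.8j), (0.49-0.23j), (-0.2+0.74j)]]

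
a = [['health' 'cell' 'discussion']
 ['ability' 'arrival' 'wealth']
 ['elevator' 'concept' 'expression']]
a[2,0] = 'elevator'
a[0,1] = 'cell'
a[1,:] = ['ability', 'arrival', 'wealth']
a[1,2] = 'wealth'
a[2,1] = 'concept'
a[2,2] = 'expression'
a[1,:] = ['ability', 'arrival', 'wealth']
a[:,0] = ['health', 'ability', 'elevator']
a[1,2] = 'wealth'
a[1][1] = 'arrival'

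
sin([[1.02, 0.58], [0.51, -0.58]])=[[0.79, 0.48],[0.42, -0.54]]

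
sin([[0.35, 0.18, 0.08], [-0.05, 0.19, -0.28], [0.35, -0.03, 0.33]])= [[0.34, 0.17, 0.08], [-0.03, 0.19, -0.27], [0.33, -0.04, 0.32]]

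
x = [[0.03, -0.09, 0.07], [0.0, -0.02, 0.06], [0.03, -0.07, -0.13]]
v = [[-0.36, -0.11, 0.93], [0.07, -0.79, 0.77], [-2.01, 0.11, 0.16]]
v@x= [[0.02,-0.03,-0.15],[0.03,-0.04,-0.14],[-0.06,0.17,-0.15]]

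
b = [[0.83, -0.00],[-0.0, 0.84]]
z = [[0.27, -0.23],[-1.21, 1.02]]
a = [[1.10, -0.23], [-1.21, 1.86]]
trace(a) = 2.96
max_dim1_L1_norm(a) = 3.07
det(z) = -0.00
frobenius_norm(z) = 1.62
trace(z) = 1.29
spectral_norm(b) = 0.84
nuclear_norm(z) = 1.62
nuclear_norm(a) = 3.12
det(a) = 1.77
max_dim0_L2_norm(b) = 0.84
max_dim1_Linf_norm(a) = 1.86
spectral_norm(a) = 2.37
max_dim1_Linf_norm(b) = 0.84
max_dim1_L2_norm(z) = 1.58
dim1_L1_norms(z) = [0.5, 2.23]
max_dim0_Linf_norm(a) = 1.86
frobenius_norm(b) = 1.18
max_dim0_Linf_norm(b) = 0.84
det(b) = 0.70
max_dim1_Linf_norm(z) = 1.21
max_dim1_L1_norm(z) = 2.23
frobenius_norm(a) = 2.49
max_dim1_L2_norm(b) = 0.84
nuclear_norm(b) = 1.67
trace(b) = 1.67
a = z + b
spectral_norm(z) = 1.62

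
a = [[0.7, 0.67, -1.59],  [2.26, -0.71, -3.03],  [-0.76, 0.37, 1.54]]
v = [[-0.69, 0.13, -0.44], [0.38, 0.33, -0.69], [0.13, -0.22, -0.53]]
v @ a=[[0.15, -0.72, 0.03], [1.54, -0.24, -2.67], [-0.0, 0.05, -0.36]]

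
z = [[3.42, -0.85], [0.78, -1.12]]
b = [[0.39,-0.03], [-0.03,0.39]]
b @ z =[[1.31, -0.30], [0.20, -0.41]]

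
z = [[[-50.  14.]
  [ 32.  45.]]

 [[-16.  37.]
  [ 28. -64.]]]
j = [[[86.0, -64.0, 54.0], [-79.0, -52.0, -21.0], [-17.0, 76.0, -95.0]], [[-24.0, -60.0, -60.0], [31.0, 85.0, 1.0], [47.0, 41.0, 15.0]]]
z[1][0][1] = 37.0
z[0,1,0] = 32.0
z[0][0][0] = -50.0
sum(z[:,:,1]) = 32.0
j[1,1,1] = 85.0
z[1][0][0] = -16.0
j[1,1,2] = 1.0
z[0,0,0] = -50.0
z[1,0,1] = 37.0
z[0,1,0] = 32.0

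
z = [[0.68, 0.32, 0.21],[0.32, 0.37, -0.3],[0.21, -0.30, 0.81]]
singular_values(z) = [0.98, 0.88, 0.0]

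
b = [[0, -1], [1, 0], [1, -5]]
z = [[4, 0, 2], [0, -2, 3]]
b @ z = [[0, 2, -3], [4, 0, 2], [4, 10, -13]]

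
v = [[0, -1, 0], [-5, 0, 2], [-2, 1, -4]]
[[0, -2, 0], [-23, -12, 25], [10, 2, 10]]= v@ [[3, 2, -5], [0, 2, 0], [-4, -1, 0]]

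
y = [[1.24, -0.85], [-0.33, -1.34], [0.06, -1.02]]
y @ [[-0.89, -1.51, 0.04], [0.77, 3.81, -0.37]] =[[-1.76, -5.11, 0.36],[-0.74, -4.61, 0.48],[-0.84, -3.98, 0.38]]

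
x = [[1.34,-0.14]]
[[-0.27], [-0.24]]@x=[[-0.36, 0.04], [-0.32, 0.03]]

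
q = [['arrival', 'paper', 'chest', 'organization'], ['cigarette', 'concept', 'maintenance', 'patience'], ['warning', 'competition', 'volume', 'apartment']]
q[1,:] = ['cigarette', 'concept', 'maintenance', 'patience']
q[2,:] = ['warning', 'competition', 'volume', 'apartment']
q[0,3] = 'organization'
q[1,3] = 'patience'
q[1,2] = 'maintenance'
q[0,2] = 'chest'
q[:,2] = ['chest', 'maintenance', 'volume']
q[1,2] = 'maintenance'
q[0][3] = 'organization'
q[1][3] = 'patience'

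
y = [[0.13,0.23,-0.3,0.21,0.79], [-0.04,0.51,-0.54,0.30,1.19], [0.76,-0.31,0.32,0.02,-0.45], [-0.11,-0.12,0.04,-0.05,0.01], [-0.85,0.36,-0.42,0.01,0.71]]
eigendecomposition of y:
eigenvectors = [[0.50-0.00j, (0.5+0j), -0.30+0.00j, (-0.15-0.06j), (-0.15+0.06j)], [0.78+0.00j, (0.78-0j), -0.80+0.00j, -0.13+0.26j, (-0.13-0.26j)], [(-0.07-0.18j), -0.07+0.18j, 0.02+0.00j, (0.05+0.64j), 0.05-0.64j], [(-0.14+0.09j), (-0.14-0.09j), 0.52+0.00j, 0.66+0.00j, 0.66-0.00j], [0.15+0.23j, 0.15-0.23j, (0.08+0j), -0.09+0.18j, (-0.09-0.18j)]]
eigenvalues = [(0.71+0.51j), (0.71-0.51j), (0.2+0j), 0j, -0j]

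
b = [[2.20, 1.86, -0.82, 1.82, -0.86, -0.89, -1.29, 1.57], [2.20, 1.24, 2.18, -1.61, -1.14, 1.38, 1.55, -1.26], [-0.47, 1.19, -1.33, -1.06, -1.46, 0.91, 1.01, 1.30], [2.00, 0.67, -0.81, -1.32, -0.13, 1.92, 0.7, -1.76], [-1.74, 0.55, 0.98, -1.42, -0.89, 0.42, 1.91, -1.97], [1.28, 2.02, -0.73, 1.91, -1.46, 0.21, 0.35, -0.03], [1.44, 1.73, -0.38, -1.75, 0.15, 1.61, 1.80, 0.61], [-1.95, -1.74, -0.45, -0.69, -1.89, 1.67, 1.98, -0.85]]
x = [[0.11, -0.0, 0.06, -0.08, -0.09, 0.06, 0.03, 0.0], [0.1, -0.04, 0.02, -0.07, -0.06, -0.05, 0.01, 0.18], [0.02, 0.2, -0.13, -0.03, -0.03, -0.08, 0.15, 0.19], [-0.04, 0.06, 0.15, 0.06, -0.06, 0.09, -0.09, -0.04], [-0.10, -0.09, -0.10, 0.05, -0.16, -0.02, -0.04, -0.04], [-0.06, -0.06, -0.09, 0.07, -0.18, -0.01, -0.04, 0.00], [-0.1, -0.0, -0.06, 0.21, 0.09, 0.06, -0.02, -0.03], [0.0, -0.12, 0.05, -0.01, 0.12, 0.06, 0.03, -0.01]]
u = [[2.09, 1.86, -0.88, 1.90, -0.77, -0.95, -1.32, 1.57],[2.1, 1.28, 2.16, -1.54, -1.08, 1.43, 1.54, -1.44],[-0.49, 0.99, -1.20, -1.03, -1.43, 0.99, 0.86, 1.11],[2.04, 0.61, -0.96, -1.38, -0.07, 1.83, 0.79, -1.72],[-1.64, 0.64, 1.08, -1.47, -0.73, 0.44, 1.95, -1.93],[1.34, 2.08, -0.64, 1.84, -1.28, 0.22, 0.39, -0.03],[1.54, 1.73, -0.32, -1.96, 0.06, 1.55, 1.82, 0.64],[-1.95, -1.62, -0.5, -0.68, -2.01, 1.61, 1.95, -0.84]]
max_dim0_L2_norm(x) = 0.31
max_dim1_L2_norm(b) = 4.57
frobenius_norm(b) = 11.10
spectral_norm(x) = 0.42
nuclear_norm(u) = 25.48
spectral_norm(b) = 7.04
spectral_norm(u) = 7.13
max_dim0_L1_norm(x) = 0.79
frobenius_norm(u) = 11.04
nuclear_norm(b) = 25.69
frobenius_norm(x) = 0.70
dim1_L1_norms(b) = [11.31, 12.56, 8.73, 9.31, 9.88, 7.99, 9.47, 11.22]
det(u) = -559.76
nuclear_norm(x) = 1.63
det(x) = 0.00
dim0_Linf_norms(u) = [2.1, 2.08, 2.16, 1.96, 2.01, 1.83, 1.95, 1.93]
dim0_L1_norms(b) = [13.28, 11.0, 7.68, 11.58, 7.98, 9.01, 10.59, 9.35]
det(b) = -448.21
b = x + u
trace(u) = 1.26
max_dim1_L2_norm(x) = 0.35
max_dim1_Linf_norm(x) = 0.21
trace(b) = 1.06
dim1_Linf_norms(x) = [0.11, 0.18, 0.2, 0.15, 0.16, 0.18, 0.21, 0.12]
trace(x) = -0.20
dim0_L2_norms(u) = [4.88, 4.1, 3.12, 4.34, 3.17, 3.54, 4.07, 3.68]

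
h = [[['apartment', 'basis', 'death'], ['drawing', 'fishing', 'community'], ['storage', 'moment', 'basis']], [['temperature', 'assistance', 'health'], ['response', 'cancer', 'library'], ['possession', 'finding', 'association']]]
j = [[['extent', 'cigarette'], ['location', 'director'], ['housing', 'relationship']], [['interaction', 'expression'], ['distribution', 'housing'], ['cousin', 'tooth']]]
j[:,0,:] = [['extent', 'cigarette'], ['interaction', 'expression']]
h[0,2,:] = ['storage', 'moment', 'basis']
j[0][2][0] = 'housing'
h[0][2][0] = 'storage'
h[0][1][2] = 'community'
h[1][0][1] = 'assistance'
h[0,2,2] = 'basis'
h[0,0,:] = ['apartment', 'basis', 'death']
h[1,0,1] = 'assistance'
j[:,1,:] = [['location', 'director'], ['distribution', 'housing']]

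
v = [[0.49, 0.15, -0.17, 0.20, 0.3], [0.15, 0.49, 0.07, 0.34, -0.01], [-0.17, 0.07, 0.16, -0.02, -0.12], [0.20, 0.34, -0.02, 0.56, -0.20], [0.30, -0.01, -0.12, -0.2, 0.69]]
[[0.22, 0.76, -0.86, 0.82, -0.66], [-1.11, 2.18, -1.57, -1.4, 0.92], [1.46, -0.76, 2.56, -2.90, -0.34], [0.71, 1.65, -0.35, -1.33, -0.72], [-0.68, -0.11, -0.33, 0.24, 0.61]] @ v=[[0.33, 0.63, -0.06, 0.91, -0.46], [0.05, 0.31, 0.01, -0.42, 0.75], [-0.52, -0.96, 0.21, -1.57, 0.48], [0.17, 0.45, 0.05, 0.11, 0.01], [-0.06, -0.1, -0.02, -0.15, 0.21]]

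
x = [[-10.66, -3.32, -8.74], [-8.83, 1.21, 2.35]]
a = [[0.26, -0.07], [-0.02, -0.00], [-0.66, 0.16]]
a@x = [[-2.15, -0.95, -2.44],[0.21, 0.07, 0.17],[5.62, 2.38, 6.14]]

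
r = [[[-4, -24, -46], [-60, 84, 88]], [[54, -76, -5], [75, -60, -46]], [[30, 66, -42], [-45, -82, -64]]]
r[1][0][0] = 54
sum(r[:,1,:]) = -110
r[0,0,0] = -4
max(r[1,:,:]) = 75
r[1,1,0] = 75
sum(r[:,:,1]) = -92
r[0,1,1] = 84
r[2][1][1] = -82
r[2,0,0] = 30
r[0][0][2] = -46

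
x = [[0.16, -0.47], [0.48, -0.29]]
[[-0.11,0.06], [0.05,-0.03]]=x @ [[0.31, -0.18], [0.34, -0.19]]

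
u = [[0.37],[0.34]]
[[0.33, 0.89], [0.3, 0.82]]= u @ [[0.89, 2.4]]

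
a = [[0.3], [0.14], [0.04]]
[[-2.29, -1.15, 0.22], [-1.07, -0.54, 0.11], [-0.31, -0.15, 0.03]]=a @[[-7.63,-3.84,0.75]]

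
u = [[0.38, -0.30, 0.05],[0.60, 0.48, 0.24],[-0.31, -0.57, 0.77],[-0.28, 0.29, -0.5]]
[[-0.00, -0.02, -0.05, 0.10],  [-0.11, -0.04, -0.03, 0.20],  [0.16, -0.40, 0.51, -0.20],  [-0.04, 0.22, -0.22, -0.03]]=u@ [[-0.11, 0.06, -0.23, 0.32], [-0.12, 0.07, -0.04, 0.06], [0.07, -0.44, 0.54, -0.09]]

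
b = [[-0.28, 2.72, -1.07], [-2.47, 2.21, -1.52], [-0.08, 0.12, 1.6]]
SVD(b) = [[-0.60, -0.68, 0.42], [-0.79, 0.41, -0.45], [0.14, -0.60, -0.79]] @ diag([4.465333357755443, 1.5445031015332646, 1.4741805091204385]) @ [[0.47, -0.75, 0.46], [-0.51, -0.66, -0.55], [0.72, 0.03, -0.69]]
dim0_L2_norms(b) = [2.49, 3.51, 2.45]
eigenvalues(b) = [(0.94+2.3j), (0.94-2.3j), (1.64+0j)]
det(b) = 10.17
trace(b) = 3.53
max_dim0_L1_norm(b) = 5.05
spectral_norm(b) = 4.47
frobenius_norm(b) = 4.95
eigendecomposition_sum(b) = [[-0.16+1.37j, (1.36-0.56j), -0.03+0.83j], [(-1.24+0.5j), 1.11+0.89j, -0.72+0.36j], [(-0+0.06j), 0.06-0.03j, 0.04j]] + [[-0.16-1.37j, 1.36+0.56j, (-0.03-0.83j)], [(-1.24-0.5j), 1.11-0.89j, -0.72-0.36j], [(-0-0.06j), (0.06+0.03j), 0.00-0.04j]] + [[0.04+0.00j, -0.00-0.00j, -1.00-0.00j], [0.00+0.00j, (-0-0j), (-0.08-0j)], [-0.07-0.00j, 0j, (1.6+0j)]]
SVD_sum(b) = [[-1.26, 2.01, -1.23], [-1.66, 2.65, -1.63], [0.29, -0.46, 0.28]] + [[0.54, 0.70, 0.59], [-0.33, -0.42, -0.36], [0.47, 0.61, 0.51]] + [[0.44, 0.02, -0.43], [-0.48, -0.02, 0.46], [-0.84, -0.03, 0.81]]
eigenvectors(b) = [[(0.72+0j), 0.72-0.00j, -0.53+0.00j], [(0.34+0.61j), (0.34-0.61j), -0.04+0.00j], [(0.03-0j), (0.03+0j), 0.85+0.00j]]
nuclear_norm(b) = 7.48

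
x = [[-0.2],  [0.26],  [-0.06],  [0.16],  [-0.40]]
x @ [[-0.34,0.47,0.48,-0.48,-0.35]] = [[0.07,-0.09,-0.10,0.1,0.07],[-0.09,0.12,0.12,-0.12,-0.09],[0.02,-0.03,-0.03,0.03,0.02],[-0.05,0.08,0.08,-0.08,-0.06],[0.14,-0.19,-0.19,0.19,0.14]]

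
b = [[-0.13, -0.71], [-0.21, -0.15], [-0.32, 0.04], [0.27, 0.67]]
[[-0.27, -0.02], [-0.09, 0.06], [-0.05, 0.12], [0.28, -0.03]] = b@[[0.2, -0.36], [0.34, 0.10]]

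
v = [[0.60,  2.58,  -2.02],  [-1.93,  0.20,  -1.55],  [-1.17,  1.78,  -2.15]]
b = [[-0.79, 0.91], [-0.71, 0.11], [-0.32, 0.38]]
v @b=[[-1.66, 0.06], [1.88, -2.32], [0.35, -1.69]]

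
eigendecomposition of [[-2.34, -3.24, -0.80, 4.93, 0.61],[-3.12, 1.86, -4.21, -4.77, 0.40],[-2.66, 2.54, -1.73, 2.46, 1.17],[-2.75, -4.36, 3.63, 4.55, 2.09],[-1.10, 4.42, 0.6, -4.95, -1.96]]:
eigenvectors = [[-0.38-0.05j, -0.38+0.05j, (-0.39+0.2j), -0.39-0.20j, (0.37+0j)], [(0.53+0.12j), 0.53-0.12j, (-0.57+0j), (-0.57-0j), (0.04+0j)], [0.26-0.17j, 0.26+0.17j, (-0.06+0.43j), (-0.06-0.43j), -0.08+0.00j], [-0.23-0.29j, (-0.23+0.29j), (-0.39-0.2j), (-0.39+0.2j), -0.07+0.00j], [0.56+0.00j, 0.56-0.00j, (0.27-0.14j), 0.27+0.14j, 0.92+0.00j]]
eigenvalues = [(5.29+3.49j), (5.29-3.49j), (-4.15+2.72j), (-4.15-2.72j), (-1.91+0j)]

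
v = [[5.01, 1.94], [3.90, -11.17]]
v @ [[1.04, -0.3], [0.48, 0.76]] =[[6.14, -0.03], [-1.31, -9.66]]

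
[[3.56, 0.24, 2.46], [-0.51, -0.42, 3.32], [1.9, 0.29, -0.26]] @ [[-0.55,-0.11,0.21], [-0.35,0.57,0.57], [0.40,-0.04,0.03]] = [[-1.06, -0.35, 0.96], [1.76, -0.32, -0.25], [-1.25, -0.03, 0.56]]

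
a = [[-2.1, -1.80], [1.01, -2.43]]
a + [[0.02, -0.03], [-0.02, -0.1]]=[[-2.08, -1.83],[0.99, -2.53]]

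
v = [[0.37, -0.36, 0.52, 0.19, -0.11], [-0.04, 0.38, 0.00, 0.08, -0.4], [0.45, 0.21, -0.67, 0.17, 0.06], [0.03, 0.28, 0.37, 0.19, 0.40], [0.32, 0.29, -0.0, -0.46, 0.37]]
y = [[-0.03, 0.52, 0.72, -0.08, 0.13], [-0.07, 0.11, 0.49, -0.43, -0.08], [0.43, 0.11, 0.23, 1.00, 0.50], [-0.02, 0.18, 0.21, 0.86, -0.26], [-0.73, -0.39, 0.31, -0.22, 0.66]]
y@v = [[0.33, 0.37, -0.53, 0.08, -0.15], [0.15, 0.03, -0.52, 0.03, -0.21], [0.45, 0.36, 0.44, 0.09, 0.51], [0.02, 0.29, 0.17, 0.33, 0.19], [0.09, 0.31, -0.67, -0.46, 0.41]]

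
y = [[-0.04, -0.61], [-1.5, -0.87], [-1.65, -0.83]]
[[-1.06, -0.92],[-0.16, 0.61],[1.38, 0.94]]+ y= [[-1.1,-1.53], [-1.66,-0.26], [-0.27,0.11]]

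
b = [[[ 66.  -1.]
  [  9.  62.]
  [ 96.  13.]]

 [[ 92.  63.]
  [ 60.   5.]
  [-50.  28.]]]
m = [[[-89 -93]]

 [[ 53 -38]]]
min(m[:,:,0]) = -89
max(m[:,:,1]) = -38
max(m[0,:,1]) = -93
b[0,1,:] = [9.0, 62.0]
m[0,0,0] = -89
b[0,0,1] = -1.0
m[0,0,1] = -93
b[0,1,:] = [9.0, 62.0]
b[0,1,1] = 62.0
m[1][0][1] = -38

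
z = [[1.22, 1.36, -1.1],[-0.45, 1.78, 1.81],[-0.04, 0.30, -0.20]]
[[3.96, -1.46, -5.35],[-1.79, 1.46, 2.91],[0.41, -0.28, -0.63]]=z @ [[1.33, 0.02, -1.49], [0.66, -0.24, -0.89], [-1.31, 1.05, 2.11]]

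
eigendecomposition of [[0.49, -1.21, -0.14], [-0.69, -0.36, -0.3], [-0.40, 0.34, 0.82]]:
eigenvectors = [[0.65+0.00j, (-0.31-0.27j), -0.31+0.27j], [0.76+0.00j, -0.03+0.14j, (-0.03-0.14j)], [(-0+0j), 0.90+0.00j, (0.9-0j)]]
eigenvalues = [(-0.94+0j), (0.95+0.17j), (0.95-0.17j)]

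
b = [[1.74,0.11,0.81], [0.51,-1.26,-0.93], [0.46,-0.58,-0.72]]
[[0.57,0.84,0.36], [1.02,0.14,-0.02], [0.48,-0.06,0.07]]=b @ [[0.29,0.23,0.24],[-0.84,-0.47,0.19],[0.20,0.61,-0.10]]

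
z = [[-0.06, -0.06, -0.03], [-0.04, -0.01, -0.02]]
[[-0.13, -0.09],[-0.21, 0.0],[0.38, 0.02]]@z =[[0.01, 0.01, 0.01], [0.01, 0.01, 0.01], [-0.02, -0.02, -0.01]]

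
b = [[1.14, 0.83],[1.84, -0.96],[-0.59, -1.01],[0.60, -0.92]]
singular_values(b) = [2.38, 1.79]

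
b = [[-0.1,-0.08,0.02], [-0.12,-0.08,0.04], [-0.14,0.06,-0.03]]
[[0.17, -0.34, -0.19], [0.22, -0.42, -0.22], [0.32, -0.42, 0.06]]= b @ [[-2.1, 3.19, 0.45], [0.5, 0.12, 1.51], [0.12, -0.8, -1.16]]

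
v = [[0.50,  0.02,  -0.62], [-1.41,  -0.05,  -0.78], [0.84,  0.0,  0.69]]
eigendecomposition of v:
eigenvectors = [[(0.05+0.45j), 0.05-0.45j, (-0.02+0j)], [(-0.73+0j), (-0.73-0j), (1+0j)], [(0.5-0.13j), 0.50+0.13j, (0.02+0j)]]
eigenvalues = [(0.59+0.73j), (0.59-0.73j), (-0.04+0j)]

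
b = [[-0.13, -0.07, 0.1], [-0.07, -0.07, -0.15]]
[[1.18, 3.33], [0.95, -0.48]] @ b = [[-0.39, -0.32, -0.38], [-0.09, -0.03, 0.17]]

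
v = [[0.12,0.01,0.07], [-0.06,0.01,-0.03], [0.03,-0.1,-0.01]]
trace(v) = 0.12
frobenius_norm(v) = 0.19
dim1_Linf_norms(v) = [0.12, 0.06, 0.1]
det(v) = 0.00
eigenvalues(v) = [0.15, -0.0, -0.03]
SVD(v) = [[-0.88, -0.24, 0.41],[0.43, -0.03, 0.90],[-0.21, 0.97, 0.13]] @ diag([0.15618315538302693, 0.1029867243359488, 0.0007460463474619083]) @ [[-0.88, 0.1, -0.46], [0.02, -0.97, -0.25], [-0.47, -0.23, 0.85]]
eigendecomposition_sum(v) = [[0.11,  -0.03,  0.05], [-0.06,  0.02,  -0.03], [0.06,  -0.02,  0.03]] + [[-0.00, -0.01, -0.0], [-0.00, -0.00, -0.00], [0.0, 0.01, 0.00]] + [[0.01, 0.04, 0.02], [-0.00, -0.0, -0.0], [-0.03, -0.09, -0.04]]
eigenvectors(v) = [[-0.8,0.47,-0.43], [0.43,0.20,0.04], [-0.42,-0.86,0.90]]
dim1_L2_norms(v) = [0.14, 0.07, 0.1]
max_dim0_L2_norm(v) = 0.14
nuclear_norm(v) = 0.26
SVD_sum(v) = [[0.12, -0.01, 0.06],[-0.06, 0.01, -0.03],[0.03, -0.00, 0.01]] + [[-0.0,0.02,0.01], [-0.00,0.00,0.0], [0.00,-0.1,-0.02]] + [[-0.0,-0.00,0.00], [-0.0,-0.00,0.0], [-0.00,-0.00,0.0]]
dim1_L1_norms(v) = [0.2, 0.1, 0.14]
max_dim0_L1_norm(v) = 0.21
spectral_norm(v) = 0.16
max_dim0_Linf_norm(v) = 0.12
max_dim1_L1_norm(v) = 0.2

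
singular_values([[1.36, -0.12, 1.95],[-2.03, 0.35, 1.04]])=[2.51, 2.17]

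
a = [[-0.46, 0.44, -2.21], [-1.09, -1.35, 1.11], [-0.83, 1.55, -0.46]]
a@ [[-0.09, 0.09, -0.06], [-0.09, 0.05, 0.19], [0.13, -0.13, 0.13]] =[[-0.29, 0.27, -0.18], [0.36, -0.31, -0.05], [-0.12, 0.06, 0.28]]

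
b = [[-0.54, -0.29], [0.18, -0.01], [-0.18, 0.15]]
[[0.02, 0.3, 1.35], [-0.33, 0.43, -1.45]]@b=[[-0.2, 0.19], [0.52, -0.13]]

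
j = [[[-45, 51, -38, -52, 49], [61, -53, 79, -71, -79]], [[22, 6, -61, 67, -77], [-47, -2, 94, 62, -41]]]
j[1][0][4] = -77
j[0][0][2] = -38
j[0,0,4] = 49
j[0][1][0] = 61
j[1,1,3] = 62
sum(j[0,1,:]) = -63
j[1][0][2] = -61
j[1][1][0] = -47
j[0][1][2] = 79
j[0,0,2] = -38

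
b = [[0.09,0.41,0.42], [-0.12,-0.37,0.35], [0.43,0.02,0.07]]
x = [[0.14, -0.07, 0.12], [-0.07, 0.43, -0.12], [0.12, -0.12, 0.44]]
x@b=[[0.07, 0.09, 0.04],[-0.11, -0.19, 0.11],[0.21, 0.1, 0.04]]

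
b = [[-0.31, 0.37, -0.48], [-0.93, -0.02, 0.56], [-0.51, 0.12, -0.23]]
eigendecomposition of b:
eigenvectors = [[-0.13+0.31j, -0.13-0.31j, 0.64+0.00j],[(-0.88+0j), (-0.88-0j), (0.33+0j)],[(-0.32-0.12j), -0.32+0.12j, (0.7+0j)]]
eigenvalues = [(0.04+0.41j), (0.04-0.41j), (-0.64+0j)]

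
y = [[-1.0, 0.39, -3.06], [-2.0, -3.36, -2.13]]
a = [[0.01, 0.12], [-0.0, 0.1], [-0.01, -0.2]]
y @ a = [[0.02, 0.53],[0.00, -0.15]]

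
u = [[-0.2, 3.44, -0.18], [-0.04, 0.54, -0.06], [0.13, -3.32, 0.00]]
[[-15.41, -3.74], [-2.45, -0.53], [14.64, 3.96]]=u@[[3.3, -2.19], [-4.28, -1.28], [0.15, -1.27]]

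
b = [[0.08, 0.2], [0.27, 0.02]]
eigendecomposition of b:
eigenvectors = [[0.70, -0.6], [0.71, 0.8]]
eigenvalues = [0.28, -0.18]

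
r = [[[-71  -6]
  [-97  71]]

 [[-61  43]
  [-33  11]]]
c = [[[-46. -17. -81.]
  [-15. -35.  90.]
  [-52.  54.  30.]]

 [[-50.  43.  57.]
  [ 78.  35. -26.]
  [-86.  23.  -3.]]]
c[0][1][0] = -15.0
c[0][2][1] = 54.0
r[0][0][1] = -6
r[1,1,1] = 11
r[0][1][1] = 71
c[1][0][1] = 43.0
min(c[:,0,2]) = -81.0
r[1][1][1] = 11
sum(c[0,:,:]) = -72.0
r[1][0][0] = -61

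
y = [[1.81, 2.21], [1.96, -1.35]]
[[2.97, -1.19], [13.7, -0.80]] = y @ [[5.06, -0.50], [-2.80, -0.13]]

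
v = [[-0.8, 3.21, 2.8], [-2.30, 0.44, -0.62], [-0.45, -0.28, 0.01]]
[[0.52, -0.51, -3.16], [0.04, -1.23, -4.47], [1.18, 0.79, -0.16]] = v@[[-1.13,-0.42,1.36], [-2.30,-2.07,-1.56], [2.50,2.07,1.05]]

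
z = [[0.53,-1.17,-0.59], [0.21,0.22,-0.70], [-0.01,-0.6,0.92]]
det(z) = 0.176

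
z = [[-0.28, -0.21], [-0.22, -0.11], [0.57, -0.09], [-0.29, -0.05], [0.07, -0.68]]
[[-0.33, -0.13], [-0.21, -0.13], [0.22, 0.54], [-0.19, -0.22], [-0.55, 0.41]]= z @ [[0.52, 0.86],  [0.86, -0.52]]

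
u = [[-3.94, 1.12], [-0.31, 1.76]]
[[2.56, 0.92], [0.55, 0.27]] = u @ [[-0.59, -0.2],[0.21, 0.12]]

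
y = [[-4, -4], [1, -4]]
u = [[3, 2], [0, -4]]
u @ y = [[-10, -20], [-4, 16]]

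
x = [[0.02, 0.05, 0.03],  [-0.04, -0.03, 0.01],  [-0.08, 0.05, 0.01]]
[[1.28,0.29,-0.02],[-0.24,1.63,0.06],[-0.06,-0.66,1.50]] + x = [[1.30,  0.34,  0.01], [-0.28,  1.60,  0.07], [-0.14,  -0.61,  1.51]]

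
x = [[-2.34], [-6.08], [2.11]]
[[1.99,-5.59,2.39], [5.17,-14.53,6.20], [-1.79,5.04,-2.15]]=x @ [[-0.85, 2.39, -1.02]]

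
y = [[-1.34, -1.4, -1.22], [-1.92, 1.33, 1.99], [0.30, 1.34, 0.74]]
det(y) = 3.06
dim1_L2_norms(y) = [2.29, 3.07, 1.56]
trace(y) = 0.73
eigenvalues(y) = [-1.95, -0.5, 3.17]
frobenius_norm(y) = 4.13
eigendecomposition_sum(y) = [[-1.61,-0.56,-0.32], [-1.51,-0.52,-0.3], [0.93,0.32,0.18]] + [[-0.04, 0.01, -0.05], [0.28, -0.06, 0.37], [-0.29, 0.07, -0.39]] + [[0.31, -0.85, -0.85], [-0.69, 1.92, 1.91], [-0.34, 0.95, 0.95]]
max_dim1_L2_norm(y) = 3.07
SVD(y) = [[0.42, 0.77, 0.48], [-0.82, 0.55, -0.16], [-0.39, -0.33, 0.86]] @ diag([3.3990871905147935, 2.3214001296903373, 0.387179169315641]) @ [[0.26, -0.65, -0.72],[-0.94, -0.34, -0.04],[-0.22, 0.68, -0.70]]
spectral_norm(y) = 3.40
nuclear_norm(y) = 6.11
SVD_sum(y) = [[0.38,-0.92,-1.02],  [-0.74,1.81,2.00],  [-0.35,0.85,0.94]] + [[-1.68, -0.61, -0.07], [-1.19, -0.43, -0.05], [0.72, 0.26, 0.03]] + [[-0.04, 0.13, -0.13],[0.01, -0.04, 0.04],[-0.07, 0.23, -0.23]]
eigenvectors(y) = [[0.67, 0.1, -0.37], [0.63, -0.69, 0.83], [-0.39, 0.72, 0.41]]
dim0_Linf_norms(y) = [1.92, 1.4, 1.99]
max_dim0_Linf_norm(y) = 1.99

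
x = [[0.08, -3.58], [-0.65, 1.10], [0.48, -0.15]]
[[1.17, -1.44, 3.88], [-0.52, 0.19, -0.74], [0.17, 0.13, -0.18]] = x @ [[0.26, 0.40, -0.72], [-0.32, 0.41, -1.10]]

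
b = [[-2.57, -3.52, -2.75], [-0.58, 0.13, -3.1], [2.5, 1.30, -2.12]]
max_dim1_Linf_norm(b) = 3.52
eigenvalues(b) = [(-2.88+3.51j), (-2.88-3.51j), (1.21+0j)]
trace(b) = -4.56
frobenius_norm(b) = 7.00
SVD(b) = [[-0.92,  0.09,  0.39], [-0.37,  -0.55,  -0.75], [0.15,  -0.83,  0.53]] @ diag([5.593613946530683, 4.0571622807154, 1.0983702677684053]) @ [[0.52, 0.6, 0.60], [-0.49, -0.36, 0.79], [0.69, -0.71, 0.11]]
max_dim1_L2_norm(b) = 5.15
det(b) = 24.93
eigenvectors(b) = [[-0.71+0.00j, -0.71-0.00j, (-0.61+0j)],[(-0.24+0.29j), (-0.24-0.29j), 0.78+0.00j],[(0.22+0.55j), (0.22-0.55j), -0.16+0.00j]]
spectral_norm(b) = 5.59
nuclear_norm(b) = 10.75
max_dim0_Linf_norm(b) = 3.52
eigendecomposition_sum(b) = [[(-1.44+0.99j), -1.44+0.36j, -1.54-2.07j], [(-0.09+0.91j), -0.34+0.70j, -1.34-0.08j], [(1.21+0.8j), (0.73+0.99j), -1.10+1.83j]] + [[-1.44-0.99j, -1.44-0.36j, -1.54+2.07j], [(-0.09-0.91j), (-0.34-0.7j), -1.34+0.08j], [(1.21-0.8j), 0.73-0.99j, (-1.1-1.83j)]] + [[0.32+0.00j, (-0.63+0j), 0.33-0.00j], [-0.40-0.00j, (0.81-0j), -0.42+0.00j], [0.08+0.00j, (-0.16+0j), (0.08-0j)]]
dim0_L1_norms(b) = [5.65, 4.95, 7.97]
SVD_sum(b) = [[-2.69, -3.08, -3.08],[-1.1, -1.26, -1.26],[0.43, 0.49, 0.49]] + [[-0.18,-0.13,0.29], [1.09,0.8,-1.75], [1.66,1.23,-2.67]] + [[0.3, -0.31, 0.05], [-0.57, 0.59, -0.09], [0.41, -0.42, 0.06]]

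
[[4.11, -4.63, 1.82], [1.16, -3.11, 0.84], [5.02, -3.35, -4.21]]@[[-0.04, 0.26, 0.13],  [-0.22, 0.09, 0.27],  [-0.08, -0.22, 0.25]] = [[0.71,0.25,-0.26], [0.57,-0.16,-0.48], [0.87,1.93,-1.30]]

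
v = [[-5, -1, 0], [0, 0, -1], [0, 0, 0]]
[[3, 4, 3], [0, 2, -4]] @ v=[[-15, -3, -4], [0, 0, -2]]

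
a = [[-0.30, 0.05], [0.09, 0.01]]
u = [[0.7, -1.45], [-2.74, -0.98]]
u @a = [[-0.34, 0.02], [0.73, -0.15]]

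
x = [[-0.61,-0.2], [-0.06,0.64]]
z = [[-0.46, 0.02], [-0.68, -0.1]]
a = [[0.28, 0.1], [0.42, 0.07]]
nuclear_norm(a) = 0.56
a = z @ x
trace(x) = 0.03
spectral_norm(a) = 0.52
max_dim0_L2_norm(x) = 0.67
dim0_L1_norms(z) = [1.14, 0.12]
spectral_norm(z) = 0.82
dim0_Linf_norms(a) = [0.42, 0.1]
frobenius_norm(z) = 0.83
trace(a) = 0.35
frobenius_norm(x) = 0.91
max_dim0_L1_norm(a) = 0.7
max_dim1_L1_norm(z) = 0.78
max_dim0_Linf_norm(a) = 0.42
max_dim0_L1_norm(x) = 0.84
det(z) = 0.06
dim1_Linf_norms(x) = [0.61, 0.64]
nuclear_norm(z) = 0.90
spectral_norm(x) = 0.71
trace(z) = -0.56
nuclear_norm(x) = 1.28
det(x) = -0.40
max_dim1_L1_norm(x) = 0.81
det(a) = -0.02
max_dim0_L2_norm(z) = 0.82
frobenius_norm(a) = 0.52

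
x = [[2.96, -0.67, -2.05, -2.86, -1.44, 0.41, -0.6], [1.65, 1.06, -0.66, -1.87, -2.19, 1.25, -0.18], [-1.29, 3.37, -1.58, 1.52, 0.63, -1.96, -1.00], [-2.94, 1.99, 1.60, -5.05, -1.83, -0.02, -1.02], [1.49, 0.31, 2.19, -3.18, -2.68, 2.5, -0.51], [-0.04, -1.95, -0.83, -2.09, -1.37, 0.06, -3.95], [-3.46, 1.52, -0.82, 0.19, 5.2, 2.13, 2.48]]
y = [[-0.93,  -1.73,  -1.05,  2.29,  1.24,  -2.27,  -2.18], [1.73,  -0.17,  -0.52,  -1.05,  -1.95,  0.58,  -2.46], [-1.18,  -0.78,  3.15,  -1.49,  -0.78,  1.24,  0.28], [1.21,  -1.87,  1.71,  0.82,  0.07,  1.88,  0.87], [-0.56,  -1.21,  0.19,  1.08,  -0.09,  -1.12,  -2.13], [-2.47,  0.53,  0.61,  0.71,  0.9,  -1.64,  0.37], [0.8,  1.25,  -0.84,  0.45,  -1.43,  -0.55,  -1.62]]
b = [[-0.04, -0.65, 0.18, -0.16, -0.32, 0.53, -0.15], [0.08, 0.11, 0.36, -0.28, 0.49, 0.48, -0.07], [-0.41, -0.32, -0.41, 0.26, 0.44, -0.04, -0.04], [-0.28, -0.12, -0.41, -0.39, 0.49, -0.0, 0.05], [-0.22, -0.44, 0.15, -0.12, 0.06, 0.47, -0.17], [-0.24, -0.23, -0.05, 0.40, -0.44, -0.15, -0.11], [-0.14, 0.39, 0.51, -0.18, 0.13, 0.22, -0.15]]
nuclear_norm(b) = 4.41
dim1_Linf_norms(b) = [0.65, 0.49, 0.44, 0.49, 0.47, 0.44, 0.51]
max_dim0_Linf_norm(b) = 0.65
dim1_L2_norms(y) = [4.65, 3.82, 4.05, 3.59, 2.96, 3.3, 2.84]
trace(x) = -2.75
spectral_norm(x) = 10.13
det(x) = 7391.06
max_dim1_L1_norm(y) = 11.69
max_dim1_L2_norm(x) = 7.26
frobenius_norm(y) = 9.65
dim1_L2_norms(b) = [0.94, 0.84, 0.84, 0.81, 0.73, 0.71, 0.74]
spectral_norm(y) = 6.15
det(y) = 0.02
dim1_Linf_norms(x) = [2.96, 2.19, 3.37, 5.05, 3.18, 3.95, 5.2]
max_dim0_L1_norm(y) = 9.91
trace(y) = -0.48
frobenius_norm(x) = 14.71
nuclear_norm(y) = 19.96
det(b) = 0.00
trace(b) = -0.97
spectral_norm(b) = 1.25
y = b @ x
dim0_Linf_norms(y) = [2.47, 1.87, 3.15, 2.29, 1.95, 2.27, 2.46]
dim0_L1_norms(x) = [13.83, 10.87, 9.73, 16.76, 15.34, 8.33, 9.74]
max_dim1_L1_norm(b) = 2.03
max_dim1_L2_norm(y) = 4.65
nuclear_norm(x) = 33.04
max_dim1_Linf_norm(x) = 5.2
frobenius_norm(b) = 2.13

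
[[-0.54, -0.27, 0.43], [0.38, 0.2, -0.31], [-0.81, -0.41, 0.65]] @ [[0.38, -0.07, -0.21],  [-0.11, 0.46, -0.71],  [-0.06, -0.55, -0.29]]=[[-0.2, -0.32, 0.18], [0.14, 0.24, -0.13], [-0.30, -0.49, 0.27]]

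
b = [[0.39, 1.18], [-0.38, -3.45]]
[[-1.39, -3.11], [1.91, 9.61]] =b@ [[-2.85, 0.68], [-0.24, -2.86]]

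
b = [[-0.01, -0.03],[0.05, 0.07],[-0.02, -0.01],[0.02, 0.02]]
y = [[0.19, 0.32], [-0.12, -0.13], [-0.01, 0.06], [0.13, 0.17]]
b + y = [[0.18, 0.29], [-0.07, -0.06], [-0.03, 0.05], [0.15, 0.19]]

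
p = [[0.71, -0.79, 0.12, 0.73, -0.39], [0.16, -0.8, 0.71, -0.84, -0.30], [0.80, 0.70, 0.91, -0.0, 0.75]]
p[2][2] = 0.907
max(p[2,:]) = 0.907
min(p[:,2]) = 0.124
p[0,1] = -0.794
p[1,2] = 0.709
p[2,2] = 0.907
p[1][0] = 0.162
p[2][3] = -0.004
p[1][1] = -0.804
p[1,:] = [0.162, -0.804, 0.709, -0.843, -0.298]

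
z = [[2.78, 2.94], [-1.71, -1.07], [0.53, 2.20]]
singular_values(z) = [4.91, 1.21]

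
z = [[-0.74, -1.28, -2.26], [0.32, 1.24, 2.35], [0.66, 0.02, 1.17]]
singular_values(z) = [3.96, 0.69, 0.26]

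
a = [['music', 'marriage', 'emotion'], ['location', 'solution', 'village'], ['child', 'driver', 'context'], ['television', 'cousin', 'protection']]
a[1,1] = 'solution'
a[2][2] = 'context'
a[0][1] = 'marriage'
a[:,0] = ['music', 'location', 'child', 'television']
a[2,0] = 'child'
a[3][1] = 'cousin'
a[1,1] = 'solution'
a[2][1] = 'driver'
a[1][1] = 'solution'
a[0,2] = 'emotion'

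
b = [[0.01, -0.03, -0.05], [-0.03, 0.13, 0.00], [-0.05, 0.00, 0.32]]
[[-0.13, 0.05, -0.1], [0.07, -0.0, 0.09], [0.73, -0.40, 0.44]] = b @ [[-1.09, 2.11, 1.83], [0.31, 0.48, 1.13], [2.11, -0.91, 1.65]]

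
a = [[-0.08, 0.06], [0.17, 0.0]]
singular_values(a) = [0.19, 0.05]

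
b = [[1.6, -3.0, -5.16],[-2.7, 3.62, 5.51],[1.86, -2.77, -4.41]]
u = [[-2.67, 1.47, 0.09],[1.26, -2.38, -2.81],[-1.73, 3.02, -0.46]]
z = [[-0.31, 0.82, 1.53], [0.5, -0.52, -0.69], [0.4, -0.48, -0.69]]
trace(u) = -5.51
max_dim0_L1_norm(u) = 6.87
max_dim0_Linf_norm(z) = 1.53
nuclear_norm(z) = 2.57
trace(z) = -1.52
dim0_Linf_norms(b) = [2.7, 3.62, 5.51]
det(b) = 0.00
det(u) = -17.61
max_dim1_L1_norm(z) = 2.66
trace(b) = 0.81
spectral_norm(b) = 10.91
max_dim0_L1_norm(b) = 15.08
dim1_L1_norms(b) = [9.76, 11.83, 9.04]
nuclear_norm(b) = 11.55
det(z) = -0.00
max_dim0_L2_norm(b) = 8.74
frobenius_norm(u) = 6.06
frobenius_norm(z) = 2.23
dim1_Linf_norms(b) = [5.16, 5.51, 4.41]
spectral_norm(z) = 2.20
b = u @ z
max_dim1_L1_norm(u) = 6.45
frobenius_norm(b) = 10.93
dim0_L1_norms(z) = [1.21, 1.82, 2.91]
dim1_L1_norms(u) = [4.23, 6.45, 5.21]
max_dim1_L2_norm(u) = 3.89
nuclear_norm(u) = 9.19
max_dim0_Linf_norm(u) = 3.02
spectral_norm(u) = 5.35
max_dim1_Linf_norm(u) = 3.02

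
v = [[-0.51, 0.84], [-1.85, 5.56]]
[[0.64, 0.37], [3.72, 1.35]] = v@[[-0.33, -0.73], [0.56, -0.0]]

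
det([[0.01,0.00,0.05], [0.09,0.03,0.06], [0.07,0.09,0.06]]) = 0.000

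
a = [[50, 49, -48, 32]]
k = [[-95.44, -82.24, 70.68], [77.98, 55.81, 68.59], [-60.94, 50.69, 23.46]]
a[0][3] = 32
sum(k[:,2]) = 162.73000000000002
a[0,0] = 50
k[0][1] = -82.24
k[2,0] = -60.94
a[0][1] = 49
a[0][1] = 49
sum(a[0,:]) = 83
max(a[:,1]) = 49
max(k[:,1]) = 55.81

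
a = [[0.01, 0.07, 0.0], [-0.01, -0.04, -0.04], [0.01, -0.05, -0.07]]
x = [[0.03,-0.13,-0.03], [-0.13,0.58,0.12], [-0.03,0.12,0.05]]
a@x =[[-0.01, 0.04, 0.01], [0.01, -0.03, -0.01], [0.01, -0.04, -0.01]]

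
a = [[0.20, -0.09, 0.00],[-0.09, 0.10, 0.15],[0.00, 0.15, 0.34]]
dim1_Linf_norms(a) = [0.2, 0.15, 0.34]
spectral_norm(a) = 0.42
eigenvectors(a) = [[-0.37, 0.91, -0.19], [-0.85, -0.25, 0.46], [0.37, 0.33, 0.87]]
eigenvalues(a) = [-0.0, 0.23, 0.42]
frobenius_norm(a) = 0.48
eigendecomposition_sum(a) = [[-0.00, -0.00, 0.00], [-0.0, -0.0, 0.00], [0.00, 0.00, -0.00]] + [[0.19, -0.05, 0.07], [-0.05, 0.01, -0.02], [0.07, -0.02, 0.02]] + [[0.01,  -0.04,  -0.07], [-0.04,  0.09,  0.17], [-0.07,  0.17,  0.32]]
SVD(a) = [[-0.19, -0.91, -0.37], [0.46, 0.25, -0.85], [0.87, -0.33, 0.37]] @ diag([0.41958910108270825, 0.22521524050236666, 0.0048043415850747605]) @ [[-0.19,0.46,0.87], [-0.91,0.25,-0.33], [0.37,0.85,-0.37]]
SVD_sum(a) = [[0.01, -0.04, -0.07], [-0.04, 0.09, 0.17], [-0.07, 0.17, 0.32]] + [[0.19, -0.05, 0.07], [-0.05, 0.01, -0.02], [0.07, -0.02, 0.02]] + [[-0.00, -0.0, 0.0],[-0.0, -0.00, 0.00],[0.00, 0.00, -0.00]]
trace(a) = 0.64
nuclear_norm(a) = 0.65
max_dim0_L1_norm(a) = 0.49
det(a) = -0.00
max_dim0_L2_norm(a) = 0.37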